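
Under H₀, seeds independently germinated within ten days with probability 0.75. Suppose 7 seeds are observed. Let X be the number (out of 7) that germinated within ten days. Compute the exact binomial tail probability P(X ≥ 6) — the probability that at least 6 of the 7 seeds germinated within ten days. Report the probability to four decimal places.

X is binomial with n = 7 and p = 0.75.
P(X ≥ 6) = C(7,6)·0.75^6·0.25^1 + C(7,7)·0.75^7·0.25^0.
= 0.311462 + 0.133484 = 0.4449.

P = 0.4449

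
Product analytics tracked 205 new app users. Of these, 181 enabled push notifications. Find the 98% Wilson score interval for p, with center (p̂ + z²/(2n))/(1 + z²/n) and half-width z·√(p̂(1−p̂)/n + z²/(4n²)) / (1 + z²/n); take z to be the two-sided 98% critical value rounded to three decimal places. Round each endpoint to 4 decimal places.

p̂ = 181/205 = 0.88293; z = 2.326, so z² = 5.410276.
1 + z²/n = 1.026392.
Center = (0.88293 + 0.013196)/1.026392 = 0.87308.
Radicand: p̂(1−p̂)/n + z²/(4n²) = 0.000504229 + 0.000032185 = 0.000536414.
Half-width = 2.326·√0.000536414/1.026392 = 0.05249.
CI: 0.87308 ± 0.05249 = (0.8206, 0.9256).

(0.8206, 0.9256)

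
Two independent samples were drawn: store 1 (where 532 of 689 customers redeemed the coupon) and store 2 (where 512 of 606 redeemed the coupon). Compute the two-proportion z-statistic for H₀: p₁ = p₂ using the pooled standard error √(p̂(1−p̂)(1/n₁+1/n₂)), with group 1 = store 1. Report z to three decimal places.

z = -3.305

Sample proportions: p̂₁ = 532/689 = 0.77213 and p̂₂ = 512/606 = 0.84488.
Pooled p̂ = (532+512)/(689+606) = 1044/1295 = 0.80618.
Pooled SE = √[0.1562553·0.00310154] ≈ 0.022014.
z = (p̂₁ − p̂₂)/SE = (0.77213 − 0.84488)/0.022014 = -0.07275/0.022014 = -3.305.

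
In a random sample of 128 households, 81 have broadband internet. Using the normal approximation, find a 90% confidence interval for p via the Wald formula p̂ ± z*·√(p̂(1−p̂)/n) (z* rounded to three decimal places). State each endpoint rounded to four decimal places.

(0.5627, 0.7029)

The sample proportion is 81/128 = 0.63281.
SE(p̂) = √(0.63281·0.36719/128) = 0.042607.
The 90% critical value is z* = 1.645.
Margin of error: 1.645 × 0.042607 = 0.07009.
Interval: 0.63281 ± 0.07009 → (0.5627, 0.7029).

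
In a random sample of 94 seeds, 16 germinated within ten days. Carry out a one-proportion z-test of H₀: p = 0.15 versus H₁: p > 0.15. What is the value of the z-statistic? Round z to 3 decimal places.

Sample proportion p̂ = 16/94 = 0.17021.
SE₀ = √(0.15·0.85/94) = 0.036829.
Test statistic: z = 0.02021/0.036829 = 0.549.

z = 0.549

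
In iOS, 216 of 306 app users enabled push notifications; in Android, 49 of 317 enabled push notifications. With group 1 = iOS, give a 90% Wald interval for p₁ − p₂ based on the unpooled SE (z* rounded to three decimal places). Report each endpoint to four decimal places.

(0.4970, 0.6056)

p̂₁ = 216/306 = 0.70588, p̂₂ = 49/317 = 0.15457; p̂₁ − p̂₂ = 0.55131.
Unpooled SE = √(p̂₁(1−p̂₁)/n₁ + p̂₂(1−p̂₂)/n₂) = √(0.000678472 + 0.000412243) = 0.033026.
For 90% confidence, z* = 1.645. Margin of error = 0.05433.
CI: 0.55131 ± 0.05433 = (0.4970, 0.6056).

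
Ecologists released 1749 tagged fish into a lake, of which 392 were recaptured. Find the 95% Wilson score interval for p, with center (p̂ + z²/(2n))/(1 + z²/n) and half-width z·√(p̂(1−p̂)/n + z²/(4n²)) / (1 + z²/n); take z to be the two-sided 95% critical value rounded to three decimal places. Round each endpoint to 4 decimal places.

(0.2052, 0.2443)

Here p̂ = 392/1749 = 0.22413 and z = 1.960 (z² = 3.841600).
1 + z²/n = 1.002196.
Adjusted center: (0.22413 + z²/(2n))/1.002196 = 0.22473.
Radicand: p̂(1−p̂)/n + z²/(4n²) = 0.000099425 + 0.000000314 = 0.000099739.
Half-width = 1.960·√0.000099739/1.002196 = 0.01953.
So the interval runs from 0.2052 to 0.2443.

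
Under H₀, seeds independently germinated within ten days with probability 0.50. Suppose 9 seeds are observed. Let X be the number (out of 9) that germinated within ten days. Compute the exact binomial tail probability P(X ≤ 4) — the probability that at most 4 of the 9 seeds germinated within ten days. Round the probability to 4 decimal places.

P = 0.5000

X ~ Binomial(n=9, p=0.50).
P(X ≤ 4) = Σ_{j=0}^{4} C(9,j)·0.50^j·0.50^{9−j}.
= 0.001953 + 0.017578 + 0.070312 + 0.164062 + 0.246094 = 0.5000.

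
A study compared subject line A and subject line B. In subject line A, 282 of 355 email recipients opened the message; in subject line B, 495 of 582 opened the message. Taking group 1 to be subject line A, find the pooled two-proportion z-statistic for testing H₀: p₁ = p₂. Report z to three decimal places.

p̂₁ = 282/355 = 0.79437, p̂₂ = 495/582 = 0.85052.
Pooled p̂ = (282+495)/(355+582) = 777/937 = 0.82924.
SE = √[p̂(1−p̂)(1/n₁+1/n₂)] = √[0.82924·0.17076·(1/355+1/582)] ≈ 0.025341.
z = (p̂₁ − p̂₂)/SE = (0.79437 − 0.85052)/0.025341 = -0.05615/0.025341 = -2.216.

z = -2.216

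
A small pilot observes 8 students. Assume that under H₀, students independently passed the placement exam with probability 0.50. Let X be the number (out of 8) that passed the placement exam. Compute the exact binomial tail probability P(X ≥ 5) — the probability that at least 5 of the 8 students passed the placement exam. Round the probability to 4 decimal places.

P = 0.3633

X ~ Binomial(n=8, p=0.50).
P(X ≥ 5) = C(8,5)·0.50^5·0.50^3 + C(8,6)·0.50^6·0.50^2 + C(8,7)·0.50^7·0.50^1 + C(8,8)·0.50^8·0.50^0.
= 0.218750 + 0.109375 + 0.031250 + 0.003906 = 0.3633.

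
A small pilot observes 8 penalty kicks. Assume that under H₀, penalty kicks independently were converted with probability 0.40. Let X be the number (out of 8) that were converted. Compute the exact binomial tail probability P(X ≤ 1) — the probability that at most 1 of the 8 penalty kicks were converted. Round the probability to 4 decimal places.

P = 0.1064

X ~ Binomial(n=8, p=0.40).
P(X ≤ 1) = C(8,0)·0.40^0·0.60^8 + C(8,1)·0.40^1·0.60^7.
= 0.016796 + 0.089580 = 0.1064.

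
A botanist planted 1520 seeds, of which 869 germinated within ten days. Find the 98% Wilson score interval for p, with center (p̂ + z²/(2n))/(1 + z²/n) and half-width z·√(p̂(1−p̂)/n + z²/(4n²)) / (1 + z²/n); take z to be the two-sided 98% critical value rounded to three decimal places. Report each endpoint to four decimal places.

(0.5420, 0.6009)

Here p̂ = 869/1520 = 0.57171 and z = 2.326 (z² = 5.410276).
1 + z²/n = 1.003559.
Adjusted center: (0.57171 + z²/(2n))/1.003559 = 0.57146.
Radicand: p̂(1−p̂)/n + z²/(4n²) = 0.000161091 + 0.000000585 = 0.000161676.
Half-width = z·√(radicand)/denom = 2.326·0.012715/1.003559 = 0.02947.
Interval: 0.57146 ± 0.02947 → (0.5420, 0.6009).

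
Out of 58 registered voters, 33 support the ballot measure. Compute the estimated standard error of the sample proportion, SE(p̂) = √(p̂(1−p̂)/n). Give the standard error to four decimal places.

SE = 0.0650

Sample proportion p̂ = 33/58 = 0.56897.
p̂(1−p̂) = 0.56897·0.43103 = 0.245243.
SE = √(0.245243/58) = √0.004228328 = 0.0650.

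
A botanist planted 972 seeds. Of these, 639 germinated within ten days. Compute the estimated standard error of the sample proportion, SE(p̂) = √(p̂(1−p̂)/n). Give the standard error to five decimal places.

With x = 639 successes in n = 972, p̂ = 0.65741.
p̂(1−p̂) = 0.225222.
SE = √(0.225222/972) = 0.01522.

SE = 0.01522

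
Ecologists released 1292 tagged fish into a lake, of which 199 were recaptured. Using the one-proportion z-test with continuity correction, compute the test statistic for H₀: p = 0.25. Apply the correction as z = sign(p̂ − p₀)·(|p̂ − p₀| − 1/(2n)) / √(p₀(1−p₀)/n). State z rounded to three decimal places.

z = -7.935

p̂ = 199/1292 = 0.15402. p̂ − p₀ = -0.095975.
1/(2n) = 0.000387.
Corrected numerator: |-0.095975| − 0.000387 = 0.095588.
Null standard error: √(0.25·0.75/1292) = √0.000145124 = 0.012047.
z = (−)0.095588/0.012047 = -7.935.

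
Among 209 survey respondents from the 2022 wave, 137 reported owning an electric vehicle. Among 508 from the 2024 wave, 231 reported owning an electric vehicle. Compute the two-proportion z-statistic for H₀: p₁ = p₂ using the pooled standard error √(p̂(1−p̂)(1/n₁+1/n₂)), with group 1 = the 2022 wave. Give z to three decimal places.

p̂₁ = 137/209 = 0.65550, p̂₂ = 231/508 = 0.45472.
Pooled p̂ = (137+231)/(209+508) = 368/717 = 0.51325.
Pooled SE = √[0.2498244·0.00675319] ≈ 0.041074.
z = (p̂₁ − p̂₂)/SE = (0.65550 − 0.45472)/0.041074 = 0.20078/0.041074 = 4.888.

z = 4.888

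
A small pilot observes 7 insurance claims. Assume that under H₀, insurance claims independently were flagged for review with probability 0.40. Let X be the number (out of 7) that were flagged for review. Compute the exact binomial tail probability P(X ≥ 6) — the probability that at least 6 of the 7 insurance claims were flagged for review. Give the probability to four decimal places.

P = 0.0188

X is binomial with n = 7 and p = 0.40.
P(X ≥ 6) = C(7,6)·0.40^6·0.60^1 + C(7,7)·0.40^7·0.60^0.
= 0.017203 + 0.001638 = 0.0188.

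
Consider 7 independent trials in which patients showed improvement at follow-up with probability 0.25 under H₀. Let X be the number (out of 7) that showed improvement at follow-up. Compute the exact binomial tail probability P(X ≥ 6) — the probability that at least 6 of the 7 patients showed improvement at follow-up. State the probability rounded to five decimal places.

P = 0.00134

X ~ Binomial(n=7, p=0.25).
P(X ≥ 6) = C(7,6)·0.25^6·0.75^1 + C(7,7)·0.25^7·0.75^0.
= 0.001282 + 0.000061 = 0.00134.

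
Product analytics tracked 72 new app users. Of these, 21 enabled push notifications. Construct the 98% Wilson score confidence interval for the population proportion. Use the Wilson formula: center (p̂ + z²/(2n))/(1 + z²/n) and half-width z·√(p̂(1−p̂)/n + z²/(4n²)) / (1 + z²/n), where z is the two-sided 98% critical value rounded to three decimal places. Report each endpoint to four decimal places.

(0.1852, 0.4273)

p̂ = 21/72 = 0.29167; z = 2.326, so z² = 5.410276.
Denominator 1 + z²/n = 1 + 5.410276/72 = 1.075143.
Center = (0.29167 + 0.037571)/1.075143 = 0.30623.
Radicand: p̂(1−p̂)/n + z²/(4n²) = 0.002869406 + 0.000260912 = 0.003130318.
Half-width = 2.326·√0.003130318/1.075143 = 0.12104.
CI: 0.30623 ± 0.12104 = (0.1852, 0.4273).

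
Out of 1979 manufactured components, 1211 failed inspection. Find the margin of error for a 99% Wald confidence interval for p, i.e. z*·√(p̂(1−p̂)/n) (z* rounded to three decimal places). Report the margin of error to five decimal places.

ME = 0.02822

With x = 1211 successes in n = 1979, p̂ = 0.61193.
SE = √(p̂(1−p̂)/n) = √(0.237473/1979) = 0.010954.
The 99% critical value is z* = 2.576.
ME = 2.576·0.010954 = 0.02822.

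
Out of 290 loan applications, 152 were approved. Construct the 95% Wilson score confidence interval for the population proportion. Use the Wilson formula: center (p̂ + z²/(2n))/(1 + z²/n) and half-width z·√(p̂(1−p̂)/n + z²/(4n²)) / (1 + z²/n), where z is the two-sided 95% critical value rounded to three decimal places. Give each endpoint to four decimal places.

Here p̂ = 152/290 = 0.52414 and z = 1.960 (z² = 3.841600).
Denominator 1 + z²/n = 1 + 3.841600/290 = 1.013247.
Adjusted center: (0.52414 + z²/(2n))/1.013247 = 0.52382.
Radicand: p̂(1−p̂)/n + z²/(4n²) = 0.000860060 + 0.000011420 = 0.000871480.
Half-width = z·√(radicand)/denom = 1.960·0.029521/1.013247 = 0.05710.
So the interval runs from 0.4667 to 0.5809.

(0.4667, 0.5809)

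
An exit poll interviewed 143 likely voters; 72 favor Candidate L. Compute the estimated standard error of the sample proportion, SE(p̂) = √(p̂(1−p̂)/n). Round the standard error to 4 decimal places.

With x = 72 successes in n = 143, p̂ = 0.50350.
p̂(1−p̂) = 0.50350·0.49650 = 0.249988.
Dividing by n and taking the root: √0.001748168 = 0.0418.

SE = 0.0418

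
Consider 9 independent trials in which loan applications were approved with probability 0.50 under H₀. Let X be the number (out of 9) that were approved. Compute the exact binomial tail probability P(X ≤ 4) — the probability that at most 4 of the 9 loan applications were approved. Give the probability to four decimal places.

X is binomial with n = 9 and p = 0.50.
P(X ≤ 4) = Σ_{j=0}^{4} C(9,j)·0.50^j·0.50^{9−j}.
= 0.001953 + 0.017578 + 0.070312 + 0.164062 + 0.246094 = 0.5000.

P = 0.5000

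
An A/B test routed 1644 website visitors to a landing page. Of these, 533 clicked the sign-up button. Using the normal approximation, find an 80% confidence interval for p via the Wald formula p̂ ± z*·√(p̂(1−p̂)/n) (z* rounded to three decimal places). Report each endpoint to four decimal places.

(0.3094, 0.3390)

With x = 533 successes in n = 1644, p̂ = 0.32421.
SE = √(p̂(1−p̂)/n) = √(0.219098/1644) = 0.011544.
For 80% confidence, z* = 1.282.
Margin = 1.282·0.011544 = 0.01480.
So the interval runs from 0.3094 to 0.3390.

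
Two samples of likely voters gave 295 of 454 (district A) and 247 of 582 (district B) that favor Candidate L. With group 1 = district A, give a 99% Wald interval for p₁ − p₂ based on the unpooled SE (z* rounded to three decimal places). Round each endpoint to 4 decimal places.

p̂₁ = 0.64978, p̂₂ = 0.42440, so the observed difference is 0.22538.
Unpooled SE = √(p̂₁(1−p̂₁)/n₁ + p̂₂(1−p̂₂)/n₂) = √(0.000501247 + 0.000419733) = 0.030348.
z* = 2.576 at the 99% level. Margin of error = 0.07818.
CI: 0.22538 ± 0.07818 = (0.1472, 0.3036).

(0.1472, 0.3036)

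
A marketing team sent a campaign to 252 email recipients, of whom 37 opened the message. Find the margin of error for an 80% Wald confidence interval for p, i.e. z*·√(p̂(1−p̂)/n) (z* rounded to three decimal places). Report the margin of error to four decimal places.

ME = 0.0286

Sample proportion p̂ = 37/252 = 0.14683.
SE = √(p̂(1−p̂)/n) = √(0.125268/252) = 0.022296.
The 80% critical value is z* = 1.282.
Margin of error = z*·SE = 1.282 × 0.022296 = 0.0286.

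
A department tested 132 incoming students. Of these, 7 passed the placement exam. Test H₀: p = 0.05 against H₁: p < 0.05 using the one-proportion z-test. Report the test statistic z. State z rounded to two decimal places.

z = 0.16

Sample proportion p̂ = 7/132 = 0.05303.
SE₀ = √(0.05·0.95/132) = 0.018970.
Test statistic: z = 0.00303/0.018970 = 0.16.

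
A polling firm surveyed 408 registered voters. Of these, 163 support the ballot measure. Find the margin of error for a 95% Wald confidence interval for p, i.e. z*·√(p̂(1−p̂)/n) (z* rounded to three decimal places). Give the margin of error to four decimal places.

ME = 0.0475

p̂ = 163/408 = 0.39951.
SE(p̂) = √(0.39951·0.60049/408) = 0.024249.
For 95% confidence, z* = 1.960.
Margin of error = z*·SE = 1.960 × 0.024249 = 0.0475.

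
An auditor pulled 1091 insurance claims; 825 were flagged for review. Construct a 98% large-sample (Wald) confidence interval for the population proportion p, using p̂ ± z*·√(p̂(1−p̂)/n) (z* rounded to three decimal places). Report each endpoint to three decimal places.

The sample proportion is 825/1091 = 0.75619.
SE = √(p̂(1−p̂)/n) = √(0.184368/1091) = 0.013000.
The 98% critical value is z* = 2.326.
Margin = 2.326·0.013000 = 0.03024.
So the interval runs from 0.726 to 0.786.

(0.726, 0.786)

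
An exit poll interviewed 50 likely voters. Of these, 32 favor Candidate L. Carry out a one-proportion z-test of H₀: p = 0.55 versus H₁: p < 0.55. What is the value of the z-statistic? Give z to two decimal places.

z = 1.28

The sample proportion is 32/50 = 0.64000.
SE₀ = √(0.55·0.45/50) = 0.070356.
z = (p̂ − p₀)/SE = (0.64000 − 0.55)/0.070356 = 1.28.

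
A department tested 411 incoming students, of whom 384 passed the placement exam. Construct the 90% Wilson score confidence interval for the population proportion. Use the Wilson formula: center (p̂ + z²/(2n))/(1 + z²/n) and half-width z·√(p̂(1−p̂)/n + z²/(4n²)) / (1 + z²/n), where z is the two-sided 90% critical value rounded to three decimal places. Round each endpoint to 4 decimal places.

p̂ = 384/411 = 0.93431; z = 1.645, so z² = 2.706025.
1 + z²/n = 1.006584.
Center = (0.93431 + 0.003292)/1.006584 = 0.93147.
Radicand: p̂(1−p̂)/n + z²/(4n²) = 0.000149338 + 0.000004005 = 0.000153343.
Half-width = 1.645·√0.000153343/1.006584 = 0.02024.
So the interval runs from 0.9112 to 0.9517.

(0.9112, 0.9517)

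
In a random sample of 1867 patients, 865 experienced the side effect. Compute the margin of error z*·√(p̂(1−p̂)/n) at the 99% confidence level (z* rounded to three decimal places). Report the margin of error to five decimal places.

ME = 0.02973

With x = 865 successes in n = 1867, p̂ = 0.46331.
Standard error of p̂: √(0.248654/1867) = √0.000133184 = 0.011541.
For 99% confidence, z* = 2.576.
Margin of error = z*·SE = 2.576 × 0.011541 = 0.02973.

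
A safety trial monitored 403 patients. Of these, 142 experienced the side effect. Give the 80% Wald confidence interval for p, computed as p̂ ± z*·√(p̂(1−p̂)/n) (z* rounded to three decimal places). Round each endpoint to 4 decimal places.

p̂ = 142/403 = 0.35236.
Standard error of p̂: √(0.228202/403) = √0.000566257 = 0.023796.
For 80% confidence, z* = 1.282.
Margin = 1.282·0.023796 = 0.03051.
So the interval runs from 0.3219 to 0.3829.

(0.3219, 0.3829)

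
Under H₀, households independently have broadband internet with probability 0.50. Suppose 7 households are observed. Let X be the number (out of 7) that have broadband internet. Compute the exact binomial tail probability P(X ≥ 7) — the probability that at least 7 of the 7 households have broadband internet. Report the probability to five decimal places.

P = 0.00781

X ~ Binomial(n=7, p=0.50).
P(X ≥ 7) = C(7,7)·0.50^7·0.50^0.
= 0.007812 = 0.00781.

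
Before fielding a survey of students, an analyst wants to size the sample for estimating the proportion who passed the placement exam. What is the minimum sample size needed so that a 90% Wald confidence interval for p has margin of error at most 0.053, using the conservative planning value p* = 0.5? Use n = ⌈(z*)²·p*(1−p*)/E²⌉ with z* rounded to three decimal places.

For 90% confidence, z* = 1.645.
p*(1−p*) = 0.2500.
(z*)²·p*(1−p*)/E² = 2.706025·0.2500/0.002809 = 240.835.
Rounding up, n = 241.

n = 241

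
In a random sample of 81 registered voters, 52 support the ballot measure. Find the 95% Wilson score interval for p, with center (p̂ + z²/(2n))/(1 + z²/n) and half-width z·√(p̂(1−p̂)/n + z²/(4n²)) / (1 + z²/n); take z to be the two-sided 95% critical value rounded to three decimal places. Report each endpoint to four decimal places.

(0.5333, 0.7378)

Here p̂ = 52/81 = 0.64198 and z = 1.960 (z² = 3.841600).
1 + z²/n = 1.047427.
Adjusted center: (0.64198 + z²/(2n))/1.047427 = 0.63555.
Radicand: p̂(1−p̂)/n + z²/(4n²) = 0.002837568 + 0.000146380 = 0.002983948.
Half-width = z·√(radicand)/denom = 1.960·0.054626/1.047427 = 0.10222.
CI: 0.63555 ± 0.10222 = (0.5333, 0.7378).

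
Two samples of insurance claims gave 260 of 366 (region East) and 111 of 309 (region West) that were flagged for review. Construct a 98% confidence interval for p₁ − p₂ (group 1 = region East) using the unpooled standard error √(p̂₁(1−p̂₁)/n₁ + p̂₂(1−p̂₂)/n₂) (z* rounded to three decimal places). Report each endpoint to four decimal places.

(0.2671, 0.4353)

p̂₁ = 260/366 = 0.71038, p̂₂ = 111/309 = 0.35922; p̂₁ − p̂₂ = 0.35116.
Unpooled SE = √(p̂₁(1−p̂₁)/n₁ + p̂₂(1−p̂₂)/n₂) = √(0.000562129 + 0.000744925) = 0.036153.
For 98% confidence, z* = 2.326. Margin = 2.326·0.036153 = 0.08409.
So the interval runs from 0.2671 to 0.4353.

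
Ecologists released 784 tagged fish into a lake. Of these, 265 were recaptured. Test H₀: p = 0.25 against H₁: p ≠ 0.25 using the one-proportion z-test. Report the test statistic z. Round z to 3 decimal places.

z = 5.691

p̂ = 265/784 = 0.33801.
Null standard error: √(0.25·0.75/784) = √0.000239158 = 0.015465.
z = (p̂ − p₀)/SE = (0.33801 − 0.25)/0.015465 = 5.691.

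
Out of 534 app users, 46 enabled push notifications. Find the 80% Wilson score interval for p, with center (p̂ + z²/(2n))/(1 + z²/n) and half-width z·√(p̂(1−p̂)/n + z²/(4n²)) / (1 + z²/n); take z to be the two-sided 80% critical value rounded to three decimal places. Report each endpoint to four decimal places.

p̂ = 46/534 = 0.08614; z = 1.282, so z² = 1.643524.
1 + z²/n = 1.003078.
Adjusted center: (0.08614 + z²/(2n))/1.003078 = 0.08741.
Radicand: p̂(1−p̂)/n + z²/(4n²) = 0.000147419 + 0.000001441 = 0.000148860.
Half-width = 1.282·√0.000148860/1.003078 = 0.01559.
Interval: 0.08741 ± 0.01559 → (0.0718, 0.1030).

(0.0718, 0.1030)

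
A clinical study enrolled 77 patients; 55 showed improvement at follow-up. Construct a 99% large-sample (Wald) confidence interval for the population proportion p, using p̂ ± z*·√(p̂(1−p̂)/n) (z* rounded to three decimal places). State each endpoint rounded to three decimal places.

With x = 55 successes in n = 77, p̂ = 0.71429.
Standard error of p̂: √(0.204082/77) = √0.002650411 = 0.051482.
z* = 2.576 at the 99% level.
Margin = 2.576·0.051482 = 0.13262.
CI: 0.71429 ± 0.13262 = (0.582, 0.847).

(0.582, 0.847)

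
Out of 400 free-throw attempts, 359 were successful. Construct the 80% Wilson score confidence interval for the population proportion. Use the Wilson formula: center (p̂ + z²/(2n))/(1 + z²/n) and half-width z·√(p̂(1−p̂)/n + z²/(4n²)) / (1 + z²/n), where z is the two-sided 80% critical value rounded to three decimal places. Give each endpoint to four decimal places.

p̂ = 359/400 = 0.89750; z = 1.282, so z² = 1.643524.
Denominator 1 + z²/n = 1 + 1.643524/400 = 1.004109.
Center = (0.89750 + 0.002054)/1.004109 = 0.89587.
Radicand: p̂(1−p̂)/n + z²/(4n²) = 0.000229984 + 0.000002568 = 0.000232552.
Half-width = 1.282·√0.000232552/1.004109 = 0.01947.
Interval: 0.89587 ± 0.01947 → (0.8764, 0.9153).

(0.8764, 0.9153)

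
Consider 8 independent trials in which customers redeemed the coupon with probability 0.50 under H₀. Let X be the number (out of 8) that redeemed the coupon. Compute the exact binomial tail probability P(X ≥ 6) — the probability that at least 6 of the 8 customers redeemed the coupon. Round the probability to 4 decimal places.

P = 0.1445

X is binomial with n = 8 and p = 0.50.
P(X ≥ 6) = C(8,6)·0.50^6·0.50^2 + C(8,7)·0.50^7·0.50^1 + C(8,8)·0.50^8·0.50^0.
= 0.109375 + 0.031250 + 0.003906 = 0.1445.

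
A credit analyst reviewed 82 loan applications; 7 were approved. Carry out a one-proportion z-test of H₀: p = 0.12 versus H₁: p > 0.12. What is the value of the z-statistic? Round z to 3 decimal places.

Sample proportion p̂ = 7/82 = 0.08537.
Under H₀, SE = √(p₀(1−p₀)/n) = √(0.12·0.88/82) = √0.001287805 = 0.035886.
z = (p̂ − p₀)/SE = (0.08537 − 0.12)/0.035886 = -0.965.

z = -0.965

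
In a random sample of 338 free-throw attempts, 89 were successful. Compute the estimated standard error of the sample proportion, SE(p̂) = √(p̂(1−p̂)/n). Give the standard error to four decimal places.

SE = 0.0240

Sample proportion p̂ = 89/338 = 0.26331.
p̂(1−p̂) = 0.26331·0.73669 = 0.193978.
SE = √(0.193978/338) = √0.000573899 = 0.0240.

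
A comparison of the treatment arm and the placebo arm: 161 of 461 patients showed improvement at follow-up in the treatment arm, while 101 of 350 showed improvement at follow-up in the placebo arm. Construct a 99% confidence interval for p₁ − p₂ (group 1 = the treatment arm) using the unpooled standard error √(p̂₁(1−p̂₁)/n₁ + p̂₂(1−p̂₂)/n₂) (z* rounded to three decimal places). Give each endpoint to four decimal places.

(-0.0240, 0.1453)

p̂₁ = 161/461 = 0.34924, p̂₂ = 101/350 = 0.28857; p̂₁ − p̂₂ = 0.06067.
Unpooled SE = √(p̂₁(1−p̂₁)/n₁ + p̂₂(1−p̂₂)/n₂) = √(0.000492997 + 0.000586566) = 0.032857.
The 99% critical value is z* = 2.576. Margin = 2.576·0.032857 = 0.08464.
So the interval runs from -0.0240 to 0.1453.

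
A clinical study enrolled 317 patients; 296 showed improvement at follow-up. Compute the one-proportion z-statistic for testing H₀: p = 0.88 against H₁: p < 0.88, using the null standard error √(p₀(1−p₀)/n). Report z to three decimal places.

p̂ = 296/317 = 0.93375.
Under H₀, SE = √(p₀(1−p₀)/n) = √(0.88·0.12/317) = √0.000333123 = 0.018252.
Test statistic: z = 0.05375/0.018252 = 2.945.

z = 2.945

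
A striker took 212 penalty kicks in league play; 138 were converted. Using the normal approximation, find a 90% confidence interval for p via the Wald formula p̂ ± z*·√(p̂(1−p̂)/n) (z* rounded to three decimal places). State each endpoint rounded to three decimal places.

(0.597, 0.705)

p̂ = 138/212 = 0.65094.
SE = √(p̂(1−p̂)/n) = √(0.227216/212) = 0.032738.
z* = 1.645 at the 90% level.
Margin = 1.645·0.032738 = 0.05385.
CI: 0.65094 ± 0.05385 = (0.597, 0.705).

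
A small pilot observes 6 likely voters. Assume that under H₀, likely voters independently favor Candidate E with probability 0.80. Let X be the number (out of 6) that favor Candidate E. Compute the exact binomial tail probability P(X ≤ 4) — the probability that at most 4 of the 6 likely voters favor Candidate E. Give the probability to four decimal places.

X ~ Binomial(n=6, p=0.80).
P(X ≤ 4) = Σ_{j=0}^{4} C(6,j)·0.80^j·0.20^{6−j}.
= 0.000064 + 0.001536 + 0.015360 + 0.081920 + 0.245760 = 0.3446.

P = 0.3446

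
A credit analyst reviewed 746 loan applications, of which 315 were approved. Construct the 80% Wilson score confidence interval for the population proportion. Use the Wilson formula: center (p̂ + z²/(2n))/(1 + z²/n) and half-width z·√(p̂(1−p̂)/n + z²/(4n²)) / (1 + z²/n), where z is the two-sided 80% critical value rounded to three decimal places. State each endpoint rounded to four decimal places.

(0.3993, 0.4456)

p̂ = 315/746 = 0.42225; z = 1.282, so z² = 1.643524.
1 + z²/n = 1.002203.
Adjusted center: (0.42225 + z²/(2n))/1.002203 = 0.42242.
Radicand: p̂(1−p̂)/n + z²/(4n²) = 0.000327018 + 0.000000738 = 0.000327756.
Half-width = z·√(radicand)/denom = 1.282·0.018104/1.002203 = 0.02316.
Interval: 0.42242 ± 0.02316 → (0.3993, 0.4456).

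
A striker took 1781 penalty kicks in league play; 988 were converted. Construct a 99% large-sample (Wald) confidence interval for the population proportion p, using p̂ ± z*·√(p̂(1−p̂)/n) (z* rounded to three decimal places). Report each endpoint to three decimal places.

(0.524, 0.585)

With x = 988 successes in n = 1781, p̂ = 0.55474.
Standard error of p̂: √(0.247003/1781) = √0.000138688 = 0.011777.
The 99% critical value is z* = 2.576.
Margin = 2.576·0.011777 = 0.03034.
CI: 0.55474 ± 0.03034 = (0.524, 0.585).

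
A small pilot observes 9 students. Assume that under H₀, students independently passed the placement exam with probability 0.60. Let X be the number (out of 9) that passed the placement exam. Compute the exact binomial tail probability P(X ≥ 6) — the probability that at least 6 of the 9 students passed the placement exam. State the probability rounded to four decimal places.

X ~ Binomial(n=9, p=0.60).
P(X ≥ 6) = C(9,6)·0.60^6·0.40^3 + C(9,7)·0.60^7·0.40^2 + C(9,8)·0.60^8·0.40^1 + C(9,9)·0.60^9·0.40^0.
= 0.250823 + 0.161243 + 0.060466 + 0.010078 = 0.4826.

P = 0.4826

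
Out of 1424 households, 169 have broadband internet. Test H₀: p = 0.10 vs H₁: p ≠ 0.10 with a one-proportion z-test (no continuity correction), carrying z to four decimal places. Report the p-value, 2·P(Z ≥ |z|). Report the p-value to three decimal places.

p-value = 0.019

Sample proportion p̂ = 169/1424 = 0.11868.
Null standard error: √(0.10·0.90/1424) = √0.000063202 = 0.007950.
z = (p̂ − p₀)/SE = (169/1424 − 0.10)/0.007950 ≈ 2.3497.
From the standard normal, 2·P(Z ≥ |z|) = 0.019.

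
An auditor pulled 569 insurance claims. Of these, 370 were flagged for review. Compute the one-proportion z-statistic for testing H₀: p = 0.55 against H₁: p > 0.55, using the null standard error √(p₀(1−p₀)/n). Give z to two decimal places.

z = 4.81

The sample proportion is 370/569 = 0.65026.
Under H₀, SE = √(p₀(1−p₀)/n) = √(0.55·0.45/569) = √0.000434974 = 0.020856.
z = (p̂ − p₀)/SE = (0.65026 − 0.55)/0.020856 = 4.81.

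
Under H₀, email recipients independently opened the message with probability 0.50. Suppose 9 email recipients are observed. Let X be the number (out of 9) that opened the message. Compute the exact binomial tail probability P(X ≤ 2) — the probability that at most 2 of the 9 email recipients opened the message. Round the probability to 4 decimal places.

P = 0.0898

X ~ Binomial(n=9, p=0.50).
P(X ≤ 2) = C(9,0)·0.50^0·0.50^9 + C(9,1)·0.50^1·0.50^8 + C(9,2)·0.50^2·0.50^7.
= 0.001953 + 0.017578 + 0.070312 = 0.0898.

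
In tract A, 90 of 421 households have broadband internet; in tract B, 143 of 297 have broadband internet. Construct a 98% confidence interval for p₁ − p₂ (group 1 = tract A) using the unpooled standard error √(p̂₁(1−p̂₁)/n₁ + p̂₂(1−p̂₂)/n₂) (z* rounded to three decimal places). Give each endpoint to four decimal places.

p̂₁ = 90/421 = 0.21378, p̂₂ = 143/297 = 0.48148; p̂₁ − p̂₂ = -0.26770.
Unpooled SE = √(p̂₁(1−p̂₁)/n₁ + p̂₂(1−p̂₂)/n₂) = √(0.000399231 + 0.000840596) = 0.035211.
For 98% confidence, z* = 2.326. Margin = 2.326·0.035211 = 0.08190.
CI: -0.26770 ± 0.08190 = (-0.3496, -0.1858).

(-0.3496, -0.1858)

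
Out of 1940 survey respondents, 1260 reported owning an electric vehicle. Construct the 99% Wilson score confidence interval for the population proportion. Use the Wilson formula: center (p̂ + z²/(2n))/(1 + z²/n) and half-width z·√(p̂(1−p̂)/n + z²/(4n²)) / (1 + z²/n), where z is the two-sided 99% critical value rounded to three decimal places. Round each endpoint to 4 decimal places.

Here p̂ = 1260/1940 = 0.64948 and z = 2.576 (z² = 6.635776).
1 + z²/n = 1.003421.
Center = (0.64948 + 0.001710)/1.003421 = 0.64897.
Radicand: p̂(1−p̂)/n + z²/(4n²) = 0.000117348 + 0.000000441 = 0.000117789.
Half-width = z·√(radicand)/denom = 2.576·0.010853/1.003421 = 0.02786.
CI: 0.64897 ± 0.02786 = (0.6211, 0.6768).

(0.6211, 0.6768)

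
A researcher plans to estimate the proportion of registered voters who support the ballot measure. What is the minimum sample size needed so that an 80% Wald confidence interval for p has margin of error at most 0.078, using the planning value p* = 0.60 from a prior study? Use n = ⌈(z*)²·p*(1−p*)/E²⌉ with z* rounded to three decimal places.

For 80% confidence, z* = 1.282.
p*(1−p*) = 0.2400.
Required n before rounding: 1.643524 × 0.2400 / 0.078² = 64.833.
Rounding up, n = 65.

n = 65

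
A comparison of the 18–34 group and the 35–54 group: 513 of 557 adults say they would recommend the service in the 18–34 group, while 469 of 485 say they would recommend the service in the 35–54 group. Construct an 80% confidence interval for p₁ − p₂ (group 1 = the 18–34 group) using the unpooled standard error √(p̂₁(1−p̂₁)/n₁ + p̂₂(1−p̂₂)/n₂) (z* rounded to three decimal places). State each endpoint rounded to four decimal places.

(-0.0640, -0.0280)

p̂₁ = 513/557 = 0.92101, p̂₂ = 469/485 = 0.96701; p̂₁ − p̂₂ = -0.04600.
Unpooled SE = √(p̂₁(1−p̂₁)/n₁ + p̂₂(1−p̂₂)/n₂) = √(0.000130618 + 0.000065776) = 0.014014.
z* = 1.282 at the 80% level. Margin of error = 0.01797.
CI: -0.04600 ± 0.01797 = (-0.0640, -0.0280).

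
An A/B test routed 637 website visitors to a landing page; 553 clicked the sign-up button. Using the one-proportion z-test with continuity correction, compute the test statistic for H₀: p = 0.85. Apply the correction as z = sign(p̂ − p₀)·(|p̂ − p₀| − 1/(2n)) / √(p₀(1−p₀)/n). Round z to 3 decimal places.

z = 1.226

p̂ = 553/637 = 0.86813. p̂ − p₀ = 0.018132.
Continuity correction 1/(2n) = 1/1274 = 0.000785.
Corrected numerator: |0.018132| − 0.000785 = 0.017347.
Under H₀, SE = √(p₀(1−p₀)/n) = √(0.85·0.15/637) = √0.000200157 = 0.014148.
z = +0.017347/0.014148 = 1.226.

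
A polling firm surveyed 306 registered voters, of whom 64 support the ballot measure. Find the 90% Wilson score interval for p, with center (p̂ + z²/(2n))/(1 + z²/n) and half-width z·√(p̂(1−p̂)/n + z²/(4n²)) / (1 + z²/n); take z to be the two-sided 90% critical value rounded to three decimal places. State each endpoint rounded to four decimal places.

(0.1735, 0.2499)

p̂ = 64/306 = 0.20915; z = 1.645, so z² = 2.706025.
Denominator 1 + z²/n = 1 + 2.706025/306 = 1.008843.
Center = (0.20915 + 0.004422)/1.008843 = 0.21170.
Radicand: p̂(1−p̂)/n + z²/(4n²) = 0.000540544 + 0.000007225 = 0.000547769.
Half-width = 1.645·√0.000547769/1.008843 = 0.03816.
CI: 0.21170 ± 0.03816 = (0.1735, 0.2499).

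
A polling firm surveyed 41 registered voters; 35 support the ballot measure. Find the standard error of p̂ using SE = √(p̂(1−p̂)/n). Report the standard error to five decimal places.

SE = 0.05520

Sample proportion p̂ = 35/41 = 0.85366.
p̂(1−p̂) = 0.124925.
SE = √(0.124925/41) = 0.05520.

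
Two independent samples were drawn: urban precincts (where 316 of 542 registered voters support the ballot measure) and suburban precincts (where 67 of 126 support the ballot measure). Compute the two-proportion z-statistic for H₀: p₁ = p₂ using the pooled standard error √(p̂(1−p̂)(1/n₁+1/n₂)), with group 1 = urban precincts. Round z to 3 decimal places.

Sample proportions: p̂₁ = 316/542 = 0.58303 and p̂₂ = 67/126 = 0.53175.
Pooled p̂ = (316+67)/(542+126) = 383/668 = 0.57335.
Pooled SE = √[0.2446193·0.00978153] ≈ 0.048916.
z = 0.05128/0.048916 = 1.048.

z = 1.048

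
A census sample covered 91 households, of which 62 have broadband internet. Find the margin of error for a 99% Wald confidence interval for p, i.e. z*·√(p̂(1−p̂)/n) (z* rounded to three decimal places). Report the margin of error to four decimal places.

With x = 62 successes in n = 91, p̂ = 0.68132.
Standard error of p̂: √(0.217124/91) = √0.002385973 = 0.048846.
For 99% confidence, z* = 2.576.
ME = 2.576·0.048846 = 0.1258.

ME = 0.1258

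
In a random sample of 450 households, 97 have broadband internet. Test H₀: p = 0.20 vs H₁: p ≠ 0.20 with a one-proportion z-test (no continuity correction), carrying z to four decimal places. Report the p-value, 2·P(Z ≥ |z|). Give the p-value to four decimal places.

p-value = 0.4094

With x = 97 successes in n = 450, p̂ = 0.21556.
Null standard error: √(0.20·0.80/450) = √0.000355556 = 0.018856.
Test statistic (full precision, shown to 4 dp): z = (97/450 − 0.20)/SE₀ ≈ 0.8250.
From the standard normal, 2·P(Z ≥ |z|) = 0.4094.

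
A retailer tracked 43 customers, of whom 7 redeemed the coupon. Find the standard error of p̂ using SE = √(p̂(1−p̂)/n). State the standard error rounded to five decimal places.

SE = 0.05630

With x = 7 successes in n = 43, p̂ = 0.16279.
p̂(1−p̂) = 0.16279·0.83721 = 0.136289.
SE = √(0.136289/43) = 0.05630.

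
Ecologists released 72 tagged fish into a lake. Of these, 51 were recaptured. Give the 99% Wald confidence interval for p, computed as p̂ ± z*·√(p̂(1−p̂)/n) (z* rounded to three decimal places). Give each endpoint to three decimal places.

(0.570, 0.846)

The sample proportion is 51/72 = 0.70833.
SE = √(p̂(1−p̂)/n) = √(0.206597/72) = 0.053567.
For 99% confidence, z* = 2.576.
Margin = 2.576·0.053567 = 0.13799.
So the interval runs from 0.570 to 0.846.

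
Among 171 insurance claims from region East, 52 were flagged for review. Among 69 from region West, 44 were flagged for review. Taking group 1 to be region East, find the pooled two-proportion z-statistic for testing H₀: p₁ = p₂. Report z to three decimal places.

p̂₁ = 52/171 = 0.30409, p̂₂ = 44/69 = 0.63768.
Pooled p̂ = (52+44)/(171+69) = 96/240 = 0.40000.
Pooled SE = √[0.2400000·0.02034071] ≈ 0.069870.
z = (p̂₁ − p̂₂)/SE = (0.30409 − 0.63768)/0.069870 = -0.33359/0.069870 = -4.774.

z = -4.774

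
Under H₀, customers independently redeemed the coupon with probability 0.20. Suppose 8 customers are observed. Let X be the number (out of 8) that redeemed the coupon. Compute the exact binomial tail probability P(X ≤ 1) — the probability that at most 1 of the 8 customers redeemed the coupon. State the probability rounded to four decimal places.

X ~ Binomial(n=8, p=0.20).
P(X ≤ 1) = C(8,0)·0.20^0·0.80^8 + C(8,1)·0.20^1·0.80^7.
= 0.167772 + 0.335544 = 0.5033.

P = 0.5033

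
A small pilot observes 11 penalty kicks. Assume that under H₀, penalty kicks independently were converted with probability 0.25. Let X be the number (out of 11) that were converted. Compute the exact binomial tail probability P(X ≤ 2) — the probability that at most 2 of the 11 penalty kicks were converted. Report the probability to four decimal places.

X ~ Binomial(n=11, p=0.25).
P(X ≤ 2) = C(11,0)·0.25^0·0.75^11 + C(11,1)·0.25^1·0.75^10 + C(11,2)·0.25^2·0.75^9.
= 0.042235 + 0.154862 + 0.258104 = 0.4552.

P = 0.4552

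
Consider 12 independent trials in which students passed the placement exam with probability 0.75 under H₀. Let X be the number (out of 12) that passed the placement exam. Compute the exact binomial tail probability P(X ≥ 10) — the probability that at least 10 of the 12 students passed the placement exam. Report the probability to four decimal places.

P = 0.3907

X is binomial with n = 12 and p = 0.75.
P(X ≥ 10) = C(12,10)·0.75^10·0.25^2 + C(12,11)·0.75^11·0.25^1 + C(12,12)·0.75^12·0.25^0.
= 0.232293 + 0.126705 + 0.031676 = 0.3907.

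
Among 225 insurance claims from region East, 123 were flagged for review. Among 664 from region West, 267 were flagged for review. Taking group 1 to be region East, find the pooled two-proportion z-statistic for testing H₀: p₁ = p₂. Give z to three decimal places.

z = 3.776

Sample proportions: p̂₁ = 123/225 = 0.54667 and p̂₂ = 267/664 = 0.40211.
Pooled p̂ = (123+267)/(225+664) = 390/889 = 0.43870.
SE = √[p̂(1−p̂)(1/n₁+1/n₂)] = √[0.43870·0.56130·(1/225+1/664)] ≈ 0.038279.
z = 0.14456/0.038279 = 3.776.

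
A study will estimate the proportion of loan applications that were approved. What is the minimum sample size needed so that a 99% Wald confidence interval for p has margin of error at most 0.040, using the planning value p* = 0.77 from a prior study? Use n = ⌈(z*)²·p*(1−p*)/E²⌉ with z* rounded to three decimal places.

n = 735

For 99% confidence, z* = 2.576.
p*(1−p*) = 0.1771.
Required n before rounding: 6.635776 × 0.1771 / 0.040² = 734.497.
⌈734.497⌉ = 735.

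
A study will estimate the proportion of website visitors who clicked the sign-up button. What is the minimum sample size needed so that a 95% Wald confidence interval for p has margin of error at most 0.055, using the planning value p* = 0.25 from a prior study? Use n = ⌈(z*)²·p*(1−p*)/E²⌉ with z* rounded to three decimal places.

n = 239

For 95% confidence, z* = 1.960.
p*(1−p*) = 0.25·0.75 = 0.1875.
(z*)²·p*(1−p*)/E² = 3.841600·0.1875/0.003025 = 238.116.
Rounding up, n = 239.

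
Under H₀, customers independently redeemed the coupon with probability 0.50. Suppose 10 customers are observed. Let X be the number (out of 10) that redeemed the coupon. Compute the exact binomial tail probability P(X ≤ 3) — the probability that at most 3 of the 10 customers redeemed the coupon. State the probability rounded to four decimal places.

X is binomial with n = 10 and p = 0.50.
P(X ≤ 3) = C(10,0)·0.50^0·0.50^10 + C(10,1)·0.50^1·0.50^9 + C(10,2)·0.50^2·0.50^8 + C(10,3)·0.50^3·0.50^7.
= 0.000977 + 0.009766 + 0.043945 + 0.117188 = 0.1719.

P = 0.1719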